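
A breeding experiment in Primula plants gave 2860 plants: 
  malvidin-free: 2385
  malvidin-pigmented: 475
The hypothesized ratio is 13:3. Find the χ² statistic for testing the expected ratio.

8.610

Expected counts for N = 2860 under a 13:3 ratio (total parts = 16):
  malvidin-free: 2860 × 13/16 = 2323.75
  malvidin-pigmented: 2860 × 3/16 = 536.25
χ² = Σ (O − E)² / E
  malvidin-free: (2385 − 2323.75)² / 2323.75 = 1.6144
  malvidin-pigmented: (475 − 536.25)² / 536.25 = 6.9959
χ² = 1.6144 + 6.9959 = 8.6103 ≈ 8.610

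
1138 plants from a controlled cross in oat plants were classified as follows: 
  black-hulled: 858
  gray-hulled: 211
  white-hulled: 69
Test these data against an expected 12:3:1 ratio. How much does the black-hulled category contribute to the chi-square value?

Under the 12:3:1 hypothesis (Σ ratio = 16, N = 1138):
  black-hulled: 1138 × 12/16 = 853.5
  gray-hulled: 1138 × 3/16 = 213.375
  white-hulled: 1138 × 1/16 = 71.125
Contribution of black-hulled: (858 − 853.5)² / 853.5 = 0.0237

0.024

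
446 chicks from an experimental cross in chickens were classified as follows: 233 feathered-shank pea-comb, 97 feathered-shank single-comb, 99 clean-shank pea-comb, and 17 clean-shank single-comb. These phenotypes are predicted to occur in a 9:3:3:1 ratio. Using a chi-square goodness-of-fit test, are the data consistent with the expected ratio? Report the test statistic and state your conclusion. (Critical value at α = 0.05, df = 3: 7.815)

Total ratio parts = 16. Expected numbers out of 446:
  feathered-shank pea-comb: 446 × 9/16 = 250.875
  feathered-shank single-comb: 446 × 3/16 = 83.625
  clean-shank pea-comb: 446 × 3/16 = 83.625
  clean-shank single-comb: 446 × 1/16 = 27.875
χ² = Σ (O − E)² / E
  feathered-shank pea-comb: (233 − 250.875)² / 250.875 = 1.2736
  feathered-shank single-comb: (97 − 83.625)² / 83.625 = 2.1392
  clean-shank pea-comb: (99 − 83.625)² / 83.625 = 2.8268
  clean-shank single-comb: (17 − 27.875)² / 27.875 = 4.2427
χ² = 1.2736 + 2.1392 + 2.8268 + 4.2427 = 10.4823 ≈ 10.482
Degrees of freedom = 4 − 1 = 3; critical value at α = 0.05 is 7.815.
Since 10.482 > 7.815, we reject the null hypothesis — the data do not fit the 9:3:3:1 ratio.

10.482; not consistent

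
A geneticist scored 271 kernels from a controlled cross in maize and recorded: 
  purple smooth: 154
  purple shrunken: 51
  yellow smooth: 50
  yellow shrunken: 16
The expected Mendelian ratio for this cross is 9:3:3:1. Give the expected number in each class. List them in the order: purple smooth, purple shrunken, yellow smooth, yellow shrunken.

Total ratio parts = 16. Expected numbers out of 271:
  purple smooth: 271 × 9/16 = 152.4375
  purple shrunken: 271 × 3/16 = 50.8125
  yellow smooth: 271 × 3/16 = 50.8125
  yellow shrunken: 271 × 1/16 = 16.9375

152.4375, 50.8125, 50.8125, 16.9375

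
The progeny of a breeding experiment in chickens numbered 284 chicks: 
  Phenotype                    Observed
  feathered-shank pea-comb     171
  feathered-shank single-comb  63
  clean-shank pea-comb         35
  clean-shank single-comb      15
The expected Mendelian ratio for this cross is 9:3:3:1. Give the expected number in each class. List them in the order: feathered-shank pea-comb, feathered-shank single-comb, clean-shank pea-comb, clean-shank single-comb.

Total ratio parts = 16. Expected numbers out of 284:
  feathered-shank pea-comb: 284 × 9/16 = 159.75
  feathered-shank single-comb: 284 × 3/16 = 53.25
  clean-shank pea-comb: 284 × 3/16 = 53.25
  clean-shank single-comb: 284 × 1/16 = 17.75

159.75, 53.25, 53.25, 17.75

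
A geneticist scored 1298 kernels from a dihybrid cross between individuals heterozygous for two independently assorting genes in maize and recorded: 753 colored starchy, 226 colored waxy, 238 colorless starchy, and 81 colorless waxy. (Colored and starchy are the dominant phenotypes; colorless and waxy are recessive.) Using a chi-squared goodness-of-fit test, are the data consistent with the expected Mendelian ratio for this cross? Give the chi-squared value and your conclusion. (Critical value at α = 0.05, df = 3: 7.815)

A dihybrid F₂ with independent assortment and complete dominance at both loci gives a 9:3:3:1 phenotypic ratio.
Total ratio parts = 16. Expected numbers out of 1298:
  colored starchy: 1298 × 9/16 = 730.125
  colored waxy: 1298 × 3/16 = 243.375
  colorless starchy: 1298 × 3/16 = 243.375
  colorless waxy: 1298 × 1/16 = 81.125
χ² = Σ (O − E)² / E
  colored starchy: (753 − 730.125)² / 730.125 = 0.7167
  colored waxy: (226 − 243.375)² / 243.375 = 1.2404
  colorless starchy: (238 − 243.375)² / 243.375 = 0.1187
  colorless waxy: (81 − 81.125)² / 81.125 = 0.0002
χ² = 0.7167 + 1.2404 + 0.1187 + 0.0002 = 2.076
Degrees of freedom = 4 − 1 = 3; critical value at α = 0.05 is 7.815.
Since 2.076 < 7.815, we fail to reject the null hypothesis — the data are consistent with the 9:3:3:1 ratio.

2.076; consistent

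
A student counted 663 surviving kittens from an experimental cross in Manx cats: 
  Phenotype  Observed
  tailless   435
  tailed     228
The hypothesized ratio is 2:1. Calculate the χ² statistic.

0.333

The 2:1 ratio has 3 parts, so with N = 663 the expected counts are:
  tailless: 663 × 2/3 = 442
  tailed: 663 × 1/3 = 221
χ² = Σ (O − E)² / E
  tailless: (435 − 442)² / 442 = 0.1109
  tailed: (228 − 221)² / 221 = 0.2217
χ² = 0.1109 + 0.2217 = 0.3326 ≈ 0.333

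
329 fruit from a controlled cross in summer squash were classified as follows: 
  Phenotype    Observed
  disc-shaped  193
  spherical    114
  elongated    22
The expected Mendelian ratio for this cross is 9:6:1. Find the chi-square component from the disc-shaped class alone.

0.340

Under the 9:6:1 hypothesis (Σ ratio = 16, N = 329):
  disc-shaped: 329 × 9/16 = 185.0625
  spherical: 329 × 6/16 = 123.375
  elongated: 329 × 1/16 = 20.5625
Contribution of disc-shaped: (193 − 185.0625)² / 185.0625 = 0.3404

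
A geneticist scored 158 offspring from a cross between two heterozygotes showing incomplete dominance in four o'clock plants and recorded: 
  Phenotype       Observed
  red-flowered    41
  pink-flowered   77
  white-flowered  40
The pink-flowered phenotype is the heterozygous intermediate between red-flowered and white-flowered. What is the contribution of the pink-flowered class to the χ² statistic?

0.051

With incomplete dominance, a heterozygote × heterozygote cross gives a 1:2:1 phenotypic ratio.
Total ratio parts = 4. Expected numbers out of 158:
  red-flowered: 158 × 1/4 = 39.5
  pink-flowered: 158 × 2/4 = 79
  white-flowered: 158 × 1/4 = 39.5
Contribution of pink-flowered: (77 − 79)² / 79 = 0.0506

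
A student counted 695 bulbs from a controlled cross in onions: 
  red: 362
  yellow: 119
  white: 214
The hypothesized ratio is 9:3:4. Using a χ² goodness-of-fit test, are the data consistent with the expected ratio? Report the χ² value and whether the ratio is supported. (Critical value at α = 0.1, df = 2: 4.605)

Under the 9:3:4 hypothesis (Σ ratio = 16, N = 695):
  red: 695 × 9/16 = 390.9375
  yellow: 695 × 3/16 = 130.3125
  white: 695 × 4/16 = 173.75
χ² = Σ (O − E)² / E
  red: (362 − 390.9375)² / 390.9375 = 2.1420
  yellow: (119 − 130.3125)² / 130.3125 = 0.9820
  white: (214 − 173.75)² / 173.75 = 9.3241
χ² = 2.1420 + 0.9820 + 9.3241 = 12.4481 ≈ 12.448
Degrees of freedom = 3 − 1 = 2; critical value at α = 0.1 is 4.605.
Since 12.448 > 4.605, we reject the null hypothesis — the data do not fit the 9:3:4 ratio.

12.448; not consistent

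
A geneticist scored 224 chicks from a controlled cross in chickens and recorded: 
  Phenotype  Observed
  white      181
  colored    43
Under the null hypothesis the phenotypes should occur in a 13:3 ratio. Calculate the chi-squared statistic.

0.029

Expected counts for N = 224 under a 13:3 ratio (total parts = 16):
  white: 224 × 13/16 = 182
  colored: 224 × 3/16 = 42
χ² = Σ (O − E)² / E
  white: (181 − 182)² / 182 = 0.0055
  colored: (43 − 42)² / 42 = 0.0238
χ² = 0.0055 + 0.0238 = 0.0293 ≈ 0.029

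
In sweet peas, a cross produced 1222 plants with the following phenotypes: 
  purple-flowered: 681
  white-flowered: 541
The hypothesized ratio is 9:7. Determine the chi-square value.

0.135

Total ratio parts = 16. Expected numbers out of 1222:
  purple-flowered: 1222 × 9/16 = 687.375
  white-flowered: 1222 × 7/16 = 534.625
χ² = Σ (O − E)² / E
  purple-flowered: (681 − 687.375)² / 687.375 = 0.0591
  white-flowered: (541 − 534.625)² / 534.625 = 0.0760
χ² = 0.0591 + 0.0760 = 0.1351 ≈ 0.135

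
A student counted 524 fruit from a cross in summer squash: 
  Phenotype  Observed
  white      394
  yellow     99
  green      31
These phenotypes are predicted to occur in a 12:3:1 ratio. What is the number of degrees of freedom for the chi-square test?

2

A goodness-of-fit test with 3 phenotype classes has df = 3 − 1 = 2.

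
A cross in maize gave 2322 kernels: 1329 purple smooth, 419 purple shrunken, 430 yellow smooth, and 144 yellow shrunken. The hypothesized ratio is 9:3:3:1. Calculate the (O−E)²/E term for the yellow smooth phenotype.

Total ratio parts = 16. Expected numbers out of 2322:
  purple smooth: 2322 × 9/16 = 1306.125
  purple shrunken: 2322 × 3/16 = 435.375
  yellow smooth: 2322 × 3/16 = 435.375
  yellow shrunken: 2322 × 1/16 = 145.125
Contribution of yellow smooth: (430 − 435.375)² / 435.375 = 0.0664

0.066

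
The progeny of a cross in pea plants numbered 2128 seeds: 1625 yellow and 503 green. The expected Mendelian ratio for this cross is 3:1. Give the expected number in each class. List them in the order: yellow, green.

Expected counts for N = 2128 under a 3:1 ratio (total parts = 4):
  yellow: 2128 × 3/4 = 1596
  green: 2128 × 1/4 = 532

1596, 532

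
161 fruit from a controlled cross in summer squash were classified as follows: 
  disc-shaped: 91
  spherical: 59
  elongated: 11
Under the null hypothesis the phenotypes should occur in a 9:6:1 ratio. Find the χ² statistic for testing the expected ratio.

The 9:6:1 ratio has 16 parts, so with N = 161 the expected counts are:
  disc-shaped: 161 × 9/16 = 90.5625
  spherical: 161 × 6/16 = 60.375
  elongated: 161 × 1/16 = 10.0625
χ² = Σ (O − E)² / E
  disc-shaped: (91 − 90.5625)² / 90.5625 = 0.0021
  spherical: (59 − 60.375)² / 60.375 = 0.0313
  elongated: (11 − 10.0625)² / 10.0625 = 0.0873
χ² = 0.0021 + 0.0313 + 0.0873 = 0.1207 ≈ 0.121

0.121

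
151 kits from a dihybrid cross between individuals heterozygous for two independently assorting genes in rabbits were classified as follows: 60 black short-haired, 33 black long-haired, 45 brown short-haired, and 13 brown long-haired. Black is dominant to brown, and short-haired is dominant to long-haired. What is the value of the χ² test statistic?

A dihybrid F₂ with independent assortment and complete dominance at both loci gives a 9:3:3:1 phenotypic ratio.
Total ratio parts = 16. Expected numbers out of 151:
  black short-haired: 151 × 9/16 = 84.9375
  black long-haired: 151 × 3/16 = 28.3125
  brown short-haired: 151 × 3/16 = 28.3125
  brown long-haired: 151 × 1/16 = 9.4375
χ² = Σ (O − E)² / E
  black short-haired: (60 − 84.9375)² / 84.9375 = 7.3216
  black long-haired: (33 − 28.3125)² / 28.3125 = 0.7761
  brown short-haired: (45 − 28.3125)² / 28.3125 = 9.8357
  brown long-haired: (13 − 9.4375)² / 9.4375 = 1.3448
χ² = 7.3216 + 0.7761 + 9.8357 + 1.3448 = 19.2782 ≈ 19.278

19.278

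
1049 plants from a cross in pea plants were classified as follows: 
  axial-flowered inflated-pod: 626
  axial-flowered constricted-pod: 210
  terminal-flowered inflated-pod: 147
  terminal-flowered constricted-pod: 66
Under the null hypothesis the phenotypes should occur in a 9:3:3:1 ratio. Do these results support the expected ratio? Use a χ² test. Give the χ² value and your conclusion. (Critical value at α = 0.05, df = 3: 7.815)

The 9:3:3:1 ratio has 16 parts, so with N = 1049 the expected counts are:
  axial-flowered inflated-pod: 1049 × 9/16 = 590.0625
  axial-flowered constricted-pod: 1049 × 3/16 = 196.6875
  terminal-flowered inflated-pod: 1049 × 3/16 = 196.6875
  terminal-flowered constricted-pod: 1049 × 1/16 = 65.5625
χ² = Σ (O − E)² / E
  axial-flowered inflated-pod: (626 − 590.0625)² / 590.0625 = 2.1888
  axial-flowered constricted-pod: (210 − 196.6875)² / 196.6875 = 0.9010
  terminal-flowered inflated-pod: (147 − 196.6875)² / 196.6875 = 12.5521
  terminal-flowered constricted-pod: (66 − 65.5625)² / 65.5625 = 0.0029
χ² = 2.1888 + 0.9010 + 12.5521 + 0.0029 = 15.6448 ≈ 15.645
Degrees of freedom = 4 − 1 = 3; critical value at α = 0.05 is 7.815.
Since 15.645 > 7.815, we reject the null hypothesis — the data do not fit the 9:3:3:1 ratio.

15.645; not consistent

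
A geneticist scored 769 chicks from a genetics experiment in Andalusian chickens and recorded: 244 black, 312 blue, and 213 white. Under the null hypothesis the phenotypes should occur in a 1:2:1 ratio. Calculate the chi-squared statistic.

29.840

Expected counts for N = 769 under a 1:2:1 ratio (total parts = 4):
  black: 769 × 1/4 = 192.25
  blue: 769 × 2/4 = 384.5
  white: 769 × 1/4 = 192.25
χ² = Σ (O − E)² / E
  black: (244 − 192.25)² / 192.25 = 13.9301
  blue: (312 − 384.5)² / 384.5 = 13.6704
  white: (213 − 192.25)² / 192.25 = 2.2396
χ² = 13.9301 + 13.6704 + 2.2396 = 29.8401 ≈ 29.840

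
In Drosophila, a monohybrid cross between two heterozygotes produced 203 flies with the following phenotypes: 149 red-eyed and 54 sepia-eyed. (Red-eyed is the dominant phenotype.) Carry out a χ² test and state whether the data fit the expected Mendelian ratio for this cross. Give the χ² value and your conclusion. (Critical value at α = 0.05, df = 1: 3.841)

For a monohybrid cross between heterozygotes with complete dominance, the expected phenotypic ratio is 3:1.
The 3:1 ratio has 4 parts, so with N = 203 the expected counts are:
  red-eyed: 203 × 3/4 = 152.25
  sepia-eyed: 203 × 1/4 = 50.75
χ² = Σ (O − E)² / E
  red-eyed: (149 − 152.25)² / 152.25 = 0.0694
  sepia-eyed: (54 − 50.75)² / 50.75 = 0.2081
χ² = 0.0694 + 0.2081 = 0.2775 ≈ 0.278
Degrees of freedom = 2 − 1 = 1; critical value at α = 0.05 is 3.841.
Since 0.278 < 3.841, we fail to reject the null hypothesis — the data are consistent with the 3:1 ratio.

0.278; consistent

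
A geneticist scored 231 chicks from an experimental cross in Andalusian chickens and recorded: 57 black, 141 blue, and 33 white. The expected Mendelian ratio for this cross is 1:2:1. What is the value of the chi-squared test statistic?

Total ratio parts = 4. Expected numbers out of 231:
  black: 231 × 1/4 = 57.75
  blue: 231 × 2/4 = 115.5
  white: 231 × 1/4 = 57.75
χ² = Σ (O − E)² / E
  black: (57 − 57.75)² / 57.75 = 0.0097
  blue: (141 − 115.5)² / 115.5 = 5.6299
  white: (33 − 57.75)² / 57.75 = 10.6071
χ² = 0.0097 + 5.6299 + 10.6071 = 16.2467 ≈ 16.247

16.247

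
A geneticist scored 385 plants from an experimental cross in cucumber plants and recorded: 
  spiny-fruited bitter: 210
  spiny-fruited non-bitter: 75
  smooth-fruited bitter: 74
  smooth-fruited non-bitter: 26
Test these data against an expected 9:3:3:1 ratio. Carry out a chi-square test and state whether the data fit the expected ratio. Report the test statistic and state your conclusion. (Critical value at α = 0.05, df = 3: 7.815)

Expected counts for N = 385 under a 9:3:3:1 ratio (total parts = 16):
  spiny-fruited bitter: 385 × 9/16 = 216.5625
  spiny-fruited non-bitter: 385 × 3/16 = 72.1875
  smooth-fruited bitter: 385 × 3/16 = 72.1875
  smooth-fruited non-bitter: 385 × 1/16 = 24.0625
χ² = Σ (O − E)² / E
  spiny-fruited bitter: (210 − 216.5625)² / 216.5625 = 0.1989
  spiny-fruited non-bitter: (75 − 72.1875)² / 72.1875 = 0.1096
  smooth-fruited bitter: (74 − 72.1875)² / 72.1875 = 0.0455
  smooth-fruited non-bitter: (26 − 24.0625)² / 24.0625 = 0.1560
χ² = 0.1989 + 0.1096 + 0.0455 + 0.1560 = 0.510
Degrees of freedom = 4 − 1 = 3; critical value at α = 0.05 is 7.815.
Since 0.510 < 7.815, we fail to reject the null hypothesis — the data are consistent with the 9:3:3:1 ratio.

0.510; consistent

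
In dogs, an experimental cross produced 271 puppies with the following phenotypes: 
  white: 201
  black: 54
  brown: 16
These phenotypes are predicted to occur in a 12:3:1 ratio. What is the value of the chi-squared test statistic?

0.277

The 12:3:1 ratio has 16 parts, so with N = 271 the expected counts are:
  white: 271 × 12/16 = 203.25
  black: 271 × 3/16 = 50.8125
  brown: 271 × 1/16 = 16.9375
χ² = Σ (O − E)² / E
  white: (201 − 203.25)² / 203.25 = 0.0249
  black: (54 − 50.8125)² / 50.8125 = 0.2000
  brown: (16 − 16.9375)² / 16.9375 = 0.0519
χ² = 0.0249 + 0.2000 + 0.0519 = 0.2768 ≈ 0.277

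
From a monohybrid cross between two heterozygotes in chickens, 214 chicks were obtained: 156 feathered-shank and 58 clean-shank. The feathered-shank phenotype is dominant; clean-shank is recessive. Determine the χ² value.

0.505

For a monohybrid cross between heterozygotes with complete dominance, the expected phenotypic ratio is 3:1.
Expected counts for N = 214 under a 3:1 ratio (total parts = 4):
  feathered-shank: 214 × 3/4 = 160.5
  clean-shank: 214 × 1/4 = 53.5
χ² = Σ (O − E)² / E
  feathered-shank: (156 − 160.5)² / 160.5 = 0.1262
  clean-shank: (58 − 53.5)² / 53.5 = 0.3785
χ² = 0.1262 + 0.3785 = 0.5047 ≈ 0.505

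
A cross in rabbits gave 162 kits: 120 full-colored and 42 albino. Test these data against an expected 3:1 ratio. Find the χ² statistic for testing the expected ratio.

The 3:1 ratio has 4 parts, so with N = 162 the expected counts are:
  full-colored: 162 × 3/4 = 121.5
  albino: 162 × 1/4 = 40.5
χ² = Σ (O − E)² / E
  full-colored: (120 − 121.5)² / 121.5 = 0.0185
  albino: (42 − 40.5)² / 40.5 = 0.0556
χ² = 0.0185 + 0.0556 = 0.0741 ≈ 0.074

0.074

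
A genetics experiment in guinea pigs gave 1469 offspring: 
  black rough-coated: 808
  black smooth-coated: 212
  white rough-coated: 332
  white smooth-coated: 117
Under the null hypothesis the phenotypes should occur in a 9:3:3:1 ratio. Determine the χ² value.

33.542

Expected counts for N = 1469 under a 9:3:3:1 ratio (total parts = 16):
  black rough-coated: 1469 × 9/16 = 826.3125
  black smooth-coated: 1469 × 3/16 = 275.4375
  white rough-coated: 1469 × 3/16 = 275.4375
  white smooth-coated: 1469 × 1/16 = 91.8125
χ² = Σ (O − E)² / E
  black rough-coated: (808 − 826.3125)² / 826.3125 = 0.4058
  black smooth-coated: (212 − 275.4375)² / 275.4375 = 14.6106
  white rough-coated: (332 − 275.4375)² / 275.4375 = 11.6154
  white smooth-coated: (117 − 91.8125)² / 91.8125 = 6.9098
χ² = 0.4058 + 14.6106 + 11.6154 + 6.9098 = 33.5416 ≈ 33.542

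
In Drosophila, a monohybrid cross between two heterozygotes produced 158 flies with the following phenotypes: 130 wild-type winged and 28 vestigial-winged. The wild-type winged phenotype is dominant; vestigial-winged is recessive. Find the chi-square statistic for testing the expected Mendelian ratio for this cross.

4.464

For a monohybrid cross between heterozygotes with complete dominance, the expected phenotypic ratio is 3:1.
Under the 3:1 hypothesis (Σ ratio = 4, N = 158):
  wild-type winged: 158 × 3/4 = 118.5
  vestigial-winged: 158 × 1/4 = 39.5
χ² = Σ (O − E)² / E
  wild-type winged: (130 − 118.5)² / 118.5 = 1.1160
  vestigial-winged: (28 − 39.5)² / 39.5 = 3.3481
χ² = 1.1160 + 3.3481 = 4.4641 ≈ 4.464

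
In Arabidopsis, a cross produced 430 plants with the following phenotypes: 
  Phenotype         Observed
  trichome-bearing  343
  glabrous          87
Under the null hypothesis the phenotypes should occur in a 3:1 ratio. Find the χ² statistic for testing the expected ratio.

The 3:1 ratio has 4 parts, so with N = 430 the expected counts are:
  trichome-bearing: 430 × 3/4 = 322.5
  glabrous: 430 × 1/4 = 107.5
χ² = Σ (O − E)² / E
  trichome-bearing: (343 − 322.5)² / 322.5 = 1.3031
  glabrous: (87 − 107.5)² / 107.5 = 3.9093
χ² = 1.3031 + 3.9093 = 5.2124 ≈ 5.212

5.212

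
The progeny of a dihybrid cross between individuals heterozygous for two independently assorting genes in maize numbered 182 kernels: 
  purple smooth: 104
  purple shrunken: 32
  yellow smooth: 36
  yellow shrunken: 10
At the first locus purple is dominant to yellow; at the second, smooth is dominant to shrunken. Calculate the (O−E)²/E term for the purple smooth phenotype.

A dihybrid F₂ with independent assortment and complete dominance at both loci gives a 9:3:3:1 phenotypic ratio.
Total ratio parts = 16. Expected numbers out of 182:
  purple smooth: 182 × 9/16 = 102.375
  purple shrunken: 182 × 3/16 = 34.125
  yellow smooth: 182 × 3/16 = 34.125
  yellow shrunken: 182 × 1/16 = 11.375
Contribution of purple smooth: (104 − 102.375)² / 102.375 = 0.0258

0.026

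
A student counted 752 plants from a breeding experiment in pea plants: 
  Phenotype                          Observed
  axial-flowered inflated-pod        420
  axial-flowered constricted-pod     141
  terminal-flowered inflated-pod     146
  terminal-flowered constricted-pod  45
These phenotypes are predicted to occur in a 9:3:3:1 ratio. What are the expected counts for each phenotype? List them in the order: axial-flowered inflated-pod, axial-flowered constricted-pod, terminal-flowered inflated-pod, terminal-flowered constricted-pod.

423, 141, 141, 47

The 9:3:3:1 ratio has 16 parts, so with N = 752 the expected counts are:
  axial-flowered inflated-pod: 752 × 9/16 = 423
  axial-flowered constricted-pod: 752 × 3/16 = 141
  terminal-flowered inflated-pod: 752 × 3/16 = 141
  terminal-flowered constricted-pod: 752 × 1/16 = 47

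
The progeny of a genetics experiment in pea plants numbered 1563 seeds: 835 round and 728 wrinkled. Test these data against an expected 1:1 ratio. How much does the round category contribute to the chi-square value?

The 1:1 ratio has 2 parts, so with N = 1563 the expected counts are:
  round: 1563 × 1/2 = 781.5
  wrinkled: 1563 × 1/2 = 781.5
Contribution of round: (835 − 781.5)² / 781.5 = 3.6625

3.663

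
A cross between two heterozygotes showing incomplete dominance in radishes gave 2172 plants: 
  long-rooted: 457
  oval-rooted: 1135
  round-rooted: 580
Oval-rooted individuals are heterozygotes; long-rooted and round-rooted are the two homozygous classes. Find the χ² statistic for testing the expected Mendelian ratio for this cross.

With incomplete dominance, a heterozygote × heterozygote cross gives a 1:2:1 phenotypic ratio.
Total ratio parts = 4. Expected numbers out of 2172:
  long-rooted: 2172 × 1/4 = 543
  oval-rooted: 2172 × 2/4 = 1086
  round-rooted: 2172 × 1/4 = 543
χ² = Σ (O − E)² / E
  long-rooted: (457 − 543)² / 543 = 13.6206
  oval-rooted: (1135 − 1086)² / 1086 = 2.2109
  round-rooted: (580 − 543)² / 543 = 2.5212
χ² = 13.6206 + 2.2109 + 2.5212 = 18.3527 ≈ 18.353

18.353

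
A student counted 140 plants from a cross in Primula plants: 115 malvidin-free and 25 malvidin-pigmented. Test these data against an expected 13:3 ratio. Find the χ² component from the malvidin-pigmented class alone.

0.060

Expected counts for N = 140 under a 13:3 ratio (total parts = 16):
  malvidin-free: 140 × 13/16 = 113.75
  malvidin-pigmented: 140 × 3/16 = 26.25
Contribution of malvidin-pigmented: (25 − 26.25)² / 26.25 = 0.0595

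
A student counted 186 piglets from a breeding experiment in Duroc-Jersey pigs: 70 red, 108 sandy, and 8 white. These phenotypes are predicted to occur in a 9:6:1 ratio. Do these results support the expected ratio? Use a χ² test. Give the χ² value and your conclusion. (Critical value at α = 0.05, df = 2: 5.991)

33.565; not consistent

Total ratio parts = 16. Expected numbers out of 186:
  red: 186 × 9/16 = 104.625
  sandy: 186 × 6/16 = 69.75
  white: 186 × 1/16 = 11.625
χ² = Σ (O − E)² / E
  red: (70 − 104.625)² / 104.625 = 11.4589
  sandy: (108 − 69.75)² / 69.75 = 20.9758
  white: (8 − 11.625)² / 11.625 = 1.1304
χ² = 11.4589 + 20.9758 + 1.1304 = 33.5651 ≈ 33.565
Degrees of freedom = 3 − 1 = 2; critical value at α = 0.05 is 5.991.
Since 33.565 > 5.991, we reject the null hypothesis — the data do not fit the 9:6:1 ratio.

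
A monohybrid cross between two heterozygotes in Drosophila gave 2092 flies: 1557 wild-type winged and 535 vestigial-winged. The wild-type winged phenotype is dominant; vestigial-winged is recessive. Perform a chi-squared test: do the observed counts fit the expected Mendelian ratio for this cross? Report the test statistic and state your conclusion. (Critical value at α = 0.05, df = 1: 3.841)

0.367; consistent

For a monohybrid cross between heterozygotes with complete dominance, the expected phenotypic ratio is 3:1.
The 3:1 ratio has 4 parts, so with N = 2092 the expected counts are:
  wild-type winged: 2092 × 3/4 = 1569
  vestigial-winged: 2092 × 1/4 = 523
χ² = Σ (O − E)² / E
  wild-type winged: (1557 − 1569)² / 1569 = 0.0918
  vestigial-winged: (535 − 523)² / 523 = 0.2753
χ² = 0.0918 + 0.2753 = 0.3671 ≈ 0.367
Degrees of freedom = 2 − 1 = 1; critical value at α = 0.05 is 3.841.
Since 0.367 < 3.841, we fail to reject the null hypothesis — the data are consistent with the 3:1 ratio.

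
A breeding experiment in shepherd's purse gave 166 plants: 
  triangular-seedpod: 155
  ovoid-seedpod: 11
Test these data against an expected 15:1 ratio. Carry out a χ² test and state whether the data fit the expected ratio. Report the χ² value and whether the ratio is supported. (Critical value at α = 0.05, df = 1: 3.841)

The 15:1 ratio has 16 parts, so with N = 166 the expected counts are:
  triangular-seedpod: 166 × 15/16 = 155.625
  ovoid-seedpod: 166 × 1/16 = 10.375
χ² = Σ (O − E)² / E
  triangular-seedpod: (155 − 155.625)² / 155.625 = 0.0025
  ovoid-seedpod: (11 − 10.375)² / 10.375 = 0.0377
χ² = 0.0025 + 0.0377 = 0.0402 ≈ 0.040
Degrees of freedom = 2 − 1 = 1; critical value at α = 0.05 is 3.841.
Since 0.040 < 3.841, we fail to reject the null hypothesis — the data are consistent with the 15:1 ratio.

0.040; consistent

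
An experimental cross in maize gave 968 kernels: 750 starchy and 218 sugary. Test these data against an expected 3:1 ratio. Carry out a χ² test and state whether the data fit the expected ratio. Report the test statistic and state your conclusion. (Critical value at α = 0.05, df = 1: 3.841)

The 3:1 ratio has 4 parts, so with N = 968 the expected counts are:
  starchy: 968 × 3/4 = 726
  sugary: 968 × 1/4 = 242
χ² = Σ (O − E)² / E
  starchy: (750 − 726)² / 726 = 0.7934
  sugary: (218 − 242)² / 242 = 2.3802
χ² = 0.7934 + 2.3802 = 3.1736 ≈ 3.174
Degrees of freedom = 2 − 1 = 1; critical value at α = 0.05 is 3.841.
Since 3.174 < 3.841, we fail to reject the null hypothesis — the data are consistent with the 3:1 ratio.

3.174; consistent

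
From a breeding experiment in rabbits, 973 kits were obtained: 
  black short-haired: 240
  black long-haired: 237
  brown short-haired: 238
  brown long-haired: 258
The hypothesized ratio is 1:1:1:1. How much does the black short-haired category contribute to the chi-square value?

Expected counts for N = 973 under a 1:1:1:1 ratio (total parts = 4):
  black short-haired: 973 × 1/4 = 243.25
  black long-haired: 973 × 1/4 = 243.25
  brown short-haired: 973 × 1/4 = 243.25
  brown long-haired: 973 × 1/4 = 243.25
Contribution of black short-haired: (240 − 243.25)² / 243.25 = 0.0434

0.043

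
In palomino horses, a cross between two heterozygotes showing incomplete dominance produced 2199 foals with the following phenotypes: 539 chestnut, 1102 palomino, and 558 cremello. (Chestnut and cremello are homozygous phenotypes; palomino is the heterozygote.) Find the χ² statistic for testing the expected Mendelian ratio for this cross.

0.340

With incomplete dominance, a heterozygote × heterozygote cross gives a 1:2:1 phenotypic ratio.
The 1:2:1 ratio has 4 parts, so with N = 2199 the expected counts are:
  chestnut: 2199 × 1/4 = 549.75
  palomino: 2199 × 2/4 = 1099.5
  cremello: 2199 × 1/4 = 549.75
χ² = Σ (O − E)² / E
  chestnut: (539 − 549.75)² / 549.75 = 0.2102
  palomino: (1102 − 1099.5)² / 1099.5 = 0.0057
  cremello: (558 − 549.75)² / 549.75 = 0.1238
χ² = 0.2102 + 0.0057 + 0.1238 = 0.3397 ≈ 0.340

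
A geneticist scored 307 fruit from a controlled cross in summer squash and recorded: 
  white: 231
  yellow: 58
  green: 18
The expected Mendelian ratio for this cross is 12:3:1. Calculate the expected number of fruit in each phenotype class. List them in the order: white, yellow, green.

230.25, 57.5625, 19.1875

Under the 12:3:1 hypothesis (Σ ratio = 16, N = 307):
  white: 307 × 12/16 = 230.25
  yellow: 307 × 3/16 = 57.5625
  green: 307 × 1/16 = 19.1875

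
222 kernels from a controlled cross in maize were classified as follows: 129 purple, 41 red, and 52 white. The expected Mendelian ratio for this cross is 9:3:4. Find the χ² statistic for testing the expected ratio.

Total ratio parts = 16. Expected numbers out of 222:
  purple: 222 × 9/16 = 124.875
  red: 222 × 3/16 = 41.625
  white: 222 × 4/16 = 55.5
χ² = Σ (O − E)² / E
  purple: (129 − 124.875)² / 124.875 = 0.1363
  red: (41 − 41.625)² / 41.625 = 0.0094
  white: (52 − 55.5)² / 55.5 = 0.2207
χ² = 0.1363 + 0.0094 + 0.2207 = 0.3664 ≈ 0.366

0.366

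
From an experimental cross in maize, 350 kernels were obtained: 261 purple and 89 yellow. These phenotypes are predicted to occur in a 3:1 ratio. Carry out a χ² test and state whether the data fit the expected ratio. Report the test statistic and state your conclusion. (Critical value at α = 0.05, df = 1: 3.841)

0.034; consistent

Total ratio parts = 4. Expected numbers out of 350:
  purple: 350 × 3/4 = 262.5
  yellow: 350 × 1/4 = 87.5
χ² = Σ (O − E)² / E
  purple: (261 − 262.5)² / 262.5 = 0.0086
  yellow: (89 − 87.5)² / 87.5 = 0.0257
χ² = 0.0086 + 0.0257 = 0.0343 ≈ 0.034
Degrees of freedom = 2 − 1 = 1; critical value at α = 0.05 is 3.841.
Since 0.034 < 3.841, we fail to reject the null hypothesis — the data are consistent with the 3:1 ratio.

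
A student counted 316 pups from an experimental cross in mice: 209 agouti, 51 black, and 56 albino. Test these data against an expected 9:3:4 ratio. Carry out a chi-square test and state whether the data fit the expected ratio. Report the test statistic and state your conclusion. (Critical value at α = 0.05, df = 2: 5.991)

Under the 9:3:4 hypothesis (Σ ratio = 16, N = 316):
  agouti: 316 × 9/16 = 177.75
  black: 316 × 3/16 = 59.25
  albino: 316 × 4/16 = 79
χ² = Σ (O − E)² / E
  agouti: (209 − 177.75)² / 177.75 = 5.4940
  black: (51 − 59.25)² / 59.25 = 1.1487
  albino: (56 − 79)² / 79 = 6.6962
χ² = 5.4940 + 1.1487 + 6.6962 = 13.3389 ≈ 13.339
Degrees of freedom = 3 − 1 = 2; critical value at α = 0.05 is 5.991.
Since 13.339 > 5.991, we reject the null hypothesis — the data do not fit the 9:3:4 ratio.

13.339; not consistent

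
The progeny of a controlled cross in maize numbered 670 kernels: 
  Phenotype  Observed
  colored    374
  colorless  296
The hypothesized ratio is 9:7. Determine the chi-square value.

Expected counts for N = 670 under a 9:7 ratio (total parts = 16):
  colored: 670 × 9/16 = 376.875
  colorless: 670 × 7/16 = 293.125
χ² = Σ (O − E)² / E
  colored: (374 − 376.875)² / 376.875 = 0.0219
  colorless: (296 − 293.125)² / 293.125 = 0.0282
χ² = 0.0219 + 0.0282 = 0.0501 ≈ 0.050

0.050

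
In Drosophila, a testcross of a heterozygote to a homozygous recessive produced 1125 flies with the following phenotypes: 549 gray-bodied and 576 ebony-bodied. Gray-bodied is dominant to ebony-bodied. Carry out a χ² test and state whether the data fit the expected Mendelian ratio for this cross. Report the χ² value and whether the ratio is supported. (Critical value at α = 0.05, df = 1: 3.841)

A testcross of a heterozygote (Aa × aa) gives a 1:1 phenotypic ratio.
Under the 1:1 hypothesis (Σ ratio = 2, N = 1125):
  gray-bodied: 1125 × 1/2 = 562.5
  ebony-bodied: 1125 × 1/2 = 562.5
χ² = Σ (O − E)² / E
  gray-bodied: (549 − 562.5)² / 562.5 = 0.3240
  ebony-bodied: (576 − 562.5)² / 562.5 = 0.3240
χ² = 0.3240 + 0.3240 = 0.648
Degrees of freedom = 2 − 1 = 1; critical value at α = 0.05 is 3.841.
Since 0.648 < 3.841, we fail to reject the null hypothesis — the data are consistent with the 1:1 ratio.

0.648; consistent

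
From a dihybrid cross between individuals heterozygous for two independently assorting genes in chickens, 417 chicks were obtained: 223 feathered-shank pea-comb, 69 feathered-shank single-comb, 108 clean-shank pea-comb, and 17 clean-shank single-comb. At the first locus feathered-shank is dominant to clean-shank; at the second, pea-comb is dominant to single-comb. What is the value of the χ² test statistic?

16.168

A dihybrid F₂ with independent assortment and complete dominance at both loci gives a 9:3:3:1 phenotypic ratio.
Under the 9:3:3:1 hypothesis (Σ ratio = 16, N = 417):
  feathered-shank pea-comb: 417 × 9/16 = 234.5625
  feathered-shank single-comb: 417 × 3/16 = 78.1875
  clean-shank pea-comb: 417 × 3/16 = 78.1875
  clean-shank single-comb: 417 × 1/16 = 26.0625
χ² = Σ (O − E)² / E
  feathered-shank pea-comb: (223 − 234.5625)² / 234.5625 = 0.5700
  feathered-shank single-comb: (69 − 78.1875)² / 78.1875 = 1.0796
  clean-shank pea-comb: (108 − 78.1875)² / 78.1875 = 11.3674
  clean-shank single-comb: (17 − 26.0625)² / 26.0625 = 3.1512
χ² = 0.5700 + 1.0796 + 11.3674 + 3.1512 = 16.1682 ≈ 16.168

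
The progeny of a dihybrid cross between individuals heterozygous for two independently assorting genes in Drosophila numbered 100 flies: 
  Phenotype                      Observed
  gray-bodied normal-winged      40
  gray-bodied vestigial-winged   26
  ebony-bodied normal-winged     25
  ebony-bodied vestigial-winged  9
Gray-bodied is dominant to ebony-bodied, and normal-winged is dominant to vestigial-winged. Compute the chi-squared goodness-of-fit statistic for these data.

A dihybrid F₂ with independent assortment and complete dominance at both loci gives a 9:3:3:1 phenotypic ratio.
Under the 9:3:3:1 hypothesis (Σ ratio = 16, N = 100):
  gray-bodied normal-winged: 100 × 9/16 = 56.25
  gray-bodied vestigial-winged: 100 × 3/16 = 18.75
  ebony-bodied normal-winged: 100 × 3/16 = 18.75
  ebony-bodied vestigial-winged: 100 × 1/16 = 6.25
χ² = Σ (O − E)² / E
  gray-bodied normal-winged: (40 − 56.25)² / 56.25 = 4.6944
  gray-bodied vestigial-winged: (26 − 18.75)² / 18.75 = 2.8033
  ebony-bodied normal-winged: (25 − 18.75)² / 18.75 = 2.0833
  ebony-bodied vestigial-winged: (9 − 6.25)² / 6.25 = 1.2100
χ² = 4.6944 + 2.8033 + 2.0833 + 1.2100 = 10.791

10.791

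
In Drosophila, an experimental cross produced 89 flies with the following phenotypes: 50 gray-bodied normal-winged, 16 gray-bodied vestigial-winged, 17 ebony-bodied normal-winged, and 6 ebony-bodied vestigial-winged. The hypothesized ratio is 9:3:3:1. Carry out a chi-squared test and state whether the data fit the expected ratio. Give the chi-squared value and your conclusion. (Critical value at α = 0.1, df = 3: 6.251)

0.069; consistent

Total ratio parts = 16. Expected numbers out of 89:
  gray-bodied normal-winged: 89 × 9/16 = 50.0625
  gray-bodied vestigial-winged: 89 × 3/16 = 16.6875
  ebony-bodied normal-winged: 89 × 3/16 = 16.6875
  ebony-bodied vestigial-winged: 89 × 1/16 = 5.5625
χ² = Σ (O − E)² / E
  gray-bodied normal-winged: (50 − 50.0625)² / 50.0625 = 0.0001
  gray-bodied vestigial-winged: (16 − 16.6875)² / 16.6875 = 0.0283
  ebony-bodied normal-winged: (17 − 16.6875)² / 16.6875 = 0.0059
  ebony-bodied vestigial-winged: (6 − 5.5625)² / 5.5625 = 0.0344
χ² = 0.0001 + 0.0283 + 0.0059 + 0.0344 = 0.0687 ≈ 0.069
Degrees of freedom = 4 − 1 = 3; critical value at α = 0.1 is 6.251.
Since 0.069 < 6.251, we fail to reject the null hypothesis — the data are consistent with the 9:3:3:1 ratio.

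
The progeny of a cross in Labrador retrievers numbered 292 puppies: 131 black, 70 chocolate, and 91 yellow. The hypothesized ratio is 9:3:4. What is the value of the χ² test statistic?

15.417

Expected counts for N = 292 under a 9:3:4 ratio (total parts = 16):
  black: 292 × 9/16 = 164.25
  chocolate: 292 × 3/16 = 54.75
  yellow: 292 × 4/16 = 73
χ² = Σ (O − E)² / E
  black: (131 − 164.25)² / 164.25 = 6.7310
  chocolate: (70 − 54.75)² / 54.75 = 4.2477
  yellow: (91 − 73)² / 73 = 4.4384
χ² = 6.7310 + 4.2477 + 4.4384 = 15.4171 ≈ 15.417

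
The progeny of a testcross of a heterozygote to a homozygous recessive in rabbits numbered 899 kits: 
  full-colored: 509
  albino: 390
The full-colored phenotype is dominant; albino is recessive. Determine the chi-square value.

15.752

A testcross of a heterozygote (Aa × aa) gives a 1:1 phenotypic ratio.
Under the 1:1 hypothesis (Σ ratio = 2, N = 899):
  full-colored: 899 × 1/2 = 449.5
  albino: 899 × 1/2 = 449.5
χ² = Σ (O − E)² / E
  full-colored: (509 − 449.5)² / 449.5 = 7.8760
  albino: (390 − 449.5)² / 449.5 = 7.8760
χ² = 7.8760 + 7.8760 = 15.752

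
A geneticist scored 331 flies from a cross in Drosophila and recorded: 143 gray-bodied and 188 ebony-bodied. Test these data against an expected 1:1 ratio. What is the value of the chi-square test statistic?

6.118

Total ratio parts = 2. Expected numbers out of 331:
  gray-bodied: 331 × 1/2 = 165.5
  ebony-bodied: 331 × 1/2 = 165.5
χ² = Σ (O − E)² / E
  gray-bodied: (143 − 165.5)² / 165.5 = 3.0589
  ebony-bodied: (188 − 165.5)² / 165.5 = 3.0589
χ² = 3.0589 + 3.0589 = 6.1178 ≈ 6.118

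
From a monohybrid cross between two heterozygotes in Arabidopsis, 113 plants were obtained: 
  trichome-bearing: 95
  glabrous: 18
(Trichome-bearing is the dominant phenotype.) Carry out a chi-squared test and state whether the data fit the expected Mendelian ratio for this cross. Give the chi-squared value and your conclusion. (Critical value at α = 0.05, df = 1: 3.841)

4.959; not consistent

For a monohybrid cross between heterozygotes with complete dominance, the expected phenotypic ratio is 3:1.
Under the 3:1 hypothesis (Σ ratio = 4, N = 113):
  trichome-bearing: 113 × 3/4 = 84.75
  glabrous: 113 × 1/4 = 28.25
χ² = Σ (O − E)² / E
  trichome-bearing: (95 − 84.75)² / 84.75 = 1.2397
  glabrous: (18 − 28.25)² / 28.25 = 3.7190
χ² = 1.2397 + 3.7190 = 4.9587 ≈ 4.959
Degrees of freedom = 2 − 1 = 1; critical value at α = 0.05 is 3.841.
Since 4.959 > 3.841, we reject the null hypothesis — the data do not fit the 3:1 ratio.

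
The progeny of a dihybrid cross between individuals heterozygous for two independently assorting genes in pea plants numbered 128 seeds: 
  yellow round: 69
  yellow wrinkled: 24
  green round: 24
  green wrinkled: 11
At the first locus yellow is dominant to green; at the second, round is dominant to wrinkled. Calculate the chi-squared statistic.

1.250

A dihybrid F₂ with independent assortment and complete dominance at both loci gives a 9:3:3:1 phenotypic ratio.
Total ratio parts = 16. Expected numbers out of 128:
  yellow round: 128 × 9/16 = 72
  yellow wrinkled: 128 × 3/16 = 24
  green round: 128 × 3/16 = 24
  green wrinkled: 128 × 1/16 = 8
χ² = Σ (O − E)² / E
  yellow round: (69 − 72)² / 72 = 0.1250
  yellow wrinkled: (24 − 24)² / 24 = 0.0000
  green round: (24 − 24)² / 24 = 0.0000
  green wrinkled: (11 − 8)² / 8 = 1.1250
χ² = 0.1250 + 0.0000 + 0.0000 + 1.1250 = 1.250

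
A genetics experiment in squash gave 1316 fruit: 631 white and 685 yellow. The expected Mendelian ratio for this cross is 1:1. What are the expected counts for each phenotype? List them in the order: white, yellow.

658, 658

The 1:1 ratio has 2 parts, so with N = 1316 the expected counts are:
  white: 1316 × 1/2 = 658
  yellow: 1316 × 1/2 = 658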